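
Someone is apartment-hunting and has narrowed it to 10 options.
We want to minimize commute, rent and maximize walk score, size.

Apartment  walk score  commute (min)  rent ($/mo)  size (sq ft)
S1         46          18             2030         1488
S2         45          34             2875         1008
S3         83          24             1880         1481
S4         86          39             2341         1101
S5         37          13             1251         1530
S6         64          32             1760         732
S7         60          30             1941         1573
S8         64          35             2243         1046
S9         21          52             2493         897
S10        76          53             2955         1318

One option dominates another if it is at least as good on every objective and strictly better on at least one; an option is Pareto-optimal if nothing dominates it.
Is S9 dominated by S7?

Yes

S7 vs S9: walk score 60≥21, commute 30≤52, rent 1941≤2493, size 1573≥897 — S7 is at least as good on every objective with at least one strict improvement.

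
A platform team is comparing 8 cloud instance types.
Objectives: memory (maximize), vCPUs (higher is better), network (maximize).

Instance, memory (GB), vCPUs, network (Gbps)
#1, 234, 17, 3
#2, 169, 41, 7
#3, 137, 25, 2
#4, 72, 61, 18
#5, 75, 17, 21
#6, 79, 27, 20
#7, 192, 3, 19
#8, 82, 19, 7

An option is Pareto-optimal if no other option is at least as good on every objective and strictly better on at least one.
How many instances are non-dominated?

6

#1: not dominated (best memory).
#2: not dominated.
#3: dominated by #2 (memory 169≥137, vCPUs 41≥25, network 7≥2).
#4: not dominated (best vCPUs).
#5: not dominated (best network).
#6: not dominated.
#7: not dominated.
#8: dominated by #2 (memory 169≥82, vCPUs 41≥19, network 7≥7).
Pareto-optimal: #1, #2, #4, #5, #6, #7 → 6.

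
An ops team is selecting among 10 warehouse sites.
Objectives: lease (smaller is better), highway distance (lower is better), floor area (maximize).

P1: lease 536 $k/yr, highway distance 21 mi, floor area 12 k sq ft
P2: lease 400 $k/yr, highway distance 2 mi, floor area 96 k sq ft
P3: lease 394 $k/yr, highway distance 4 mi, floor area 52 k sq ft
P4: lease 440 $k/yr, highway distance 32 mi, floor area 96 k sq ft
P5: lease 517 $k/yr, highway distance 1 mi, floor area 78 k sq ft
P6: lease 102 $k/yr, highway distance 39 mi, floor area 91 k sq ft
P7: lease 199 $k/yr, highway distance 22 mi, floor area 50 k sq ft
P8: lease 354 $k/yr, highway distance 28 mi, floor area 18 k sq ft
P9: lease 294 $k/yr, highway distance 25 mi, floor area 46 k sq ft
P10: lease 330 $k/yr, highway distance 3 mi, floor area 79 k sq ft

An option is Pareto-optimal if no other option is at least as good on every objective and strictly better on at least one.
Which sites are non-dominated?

P1: dominated by P2 (lease 400≤536, highway distance 2≤21, floor area 96≥12).
P2: not dominated.
P3: dominated by P10 (lease 330≤394, highway distance 3≤4, floor area 79≥52).
P4: dominated by P2 (lease 400≤440, highway distance 2≤32, floor area 96≥96).
P5: not dominated (best highway distance).
P6: not dominated (best lease).
P7: not dominated.
P8: dominated by P7 (lease 199≤354, highway distance 22≤28, floor area 50≥18).
P9: dominated by P7 (lease 199≤294, highway distance 22≤25, floor area 50≥46).
P10: not dominated.

P2, P5, P6, P7, P10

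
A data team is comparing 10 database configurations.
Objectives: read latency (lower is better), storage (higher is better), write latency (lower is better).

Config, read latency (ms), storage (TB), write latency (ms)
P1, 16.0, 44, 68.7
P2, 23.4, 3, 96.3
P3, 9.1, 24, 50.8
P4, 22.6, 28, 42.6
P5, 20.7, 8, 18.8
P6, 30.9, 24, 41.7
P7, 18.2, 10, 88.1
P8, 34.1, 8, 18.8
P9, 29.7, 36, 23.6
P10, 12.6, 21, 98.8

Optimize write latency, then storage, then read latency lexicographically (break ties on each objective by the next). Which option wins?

First minimize write latency: best is 18.8, kept {P5, P8}.
Then maximize storage: best is 8, kept {P5, P8}.
Then minimize read latency: best is 20.7, kept {P5}.

P5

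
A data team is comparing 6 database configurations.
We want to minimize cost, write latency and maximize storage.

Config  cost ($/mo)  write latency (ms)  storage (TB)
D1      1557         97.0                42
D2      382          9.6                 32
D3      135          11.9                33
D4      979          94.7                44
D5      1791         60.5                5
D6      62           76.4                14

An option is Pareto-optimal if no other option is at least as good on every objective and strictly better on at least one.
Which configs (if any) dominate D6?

none

D1: worse on cost (1557 vs 62).
D2: worse on cost (382 vs 62).
D3: worse on cost (135 vs 62).
D4: worse on cost (979 vs 62).
D5: worse on cost (1791 vs 62).
No option dominates D6.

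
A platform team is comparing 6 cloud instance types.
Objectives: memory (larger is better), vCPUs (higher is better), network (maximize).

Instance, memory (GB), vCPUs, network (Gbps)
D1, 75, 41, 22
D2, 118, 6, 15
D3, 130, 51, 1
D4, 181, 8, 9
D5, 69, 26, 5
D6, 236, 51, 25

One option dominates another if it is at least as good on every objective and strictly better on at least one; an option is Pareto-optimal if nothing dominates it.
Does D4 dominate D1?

D4 vs D1: D4 is worse on vCPUs (8 vs 41), so it does not dominate D1.

No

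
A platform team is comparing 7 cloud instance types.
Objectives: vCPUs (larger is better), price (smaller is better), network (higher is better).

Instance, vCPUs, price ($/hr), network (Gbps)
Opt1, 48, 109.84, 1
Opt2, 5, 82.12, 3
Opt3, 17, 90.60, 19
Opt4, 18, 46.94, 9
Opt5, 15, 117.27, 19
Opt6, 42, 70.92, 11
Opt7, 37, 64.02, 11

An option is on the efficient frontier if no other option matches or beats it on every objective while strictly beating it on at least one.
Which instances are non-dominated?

Opt1: not dominated (best vCPUs).
Opt2: dominated by Opt4 (vCPUs 18≥5, price 46.94≤82.12, network 9≥3).
Opt3: not dominated.
Opt4: not dominated (best price).
Opt5: dominated by Opt3 (vCPUs 17≥15, price 90.60≤117.27, network 19≥19).
Opt6: not dominated.
Opt7: not dominated.

Opt1, Opt3, Opt4, Opt6, Opt7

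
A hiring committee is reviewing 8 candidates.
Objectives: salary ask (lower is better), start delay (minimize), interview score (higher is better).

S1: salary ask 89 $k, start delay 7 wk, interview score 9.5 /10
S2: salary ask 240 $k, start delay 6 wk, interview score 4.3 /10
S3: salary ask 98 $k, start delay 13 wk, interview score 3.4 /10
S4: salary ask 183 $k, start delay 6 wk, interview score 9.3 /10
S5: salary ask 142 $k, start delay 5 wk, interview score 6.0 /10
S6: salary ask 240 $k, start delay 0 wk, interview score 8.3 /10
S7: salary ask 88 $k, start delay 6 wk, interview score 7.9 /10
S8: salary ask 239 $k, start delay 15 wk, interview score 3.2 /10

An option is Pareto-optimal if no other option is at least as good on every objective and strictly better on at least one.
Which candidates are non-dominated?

S1: not dominated (best interview score).
S2: dominated by S4 (salary ask 183≤240, start delay 6≤6, interview score 9.3≥4.3).
S3: dominated by S1 (salary ask 89≤98, start delay 7≤13, interview score 9.5≥3.4).
S4: not dominated.
S5: not dominated.
S6: not dominated (best start delay).
S7: not dominated (best salary ask).
S8: dominated by S1 (salary ask 89≤239, start delay 7≤15, interview score 9.5≥3.2).

S1, S4, S5, S6, S7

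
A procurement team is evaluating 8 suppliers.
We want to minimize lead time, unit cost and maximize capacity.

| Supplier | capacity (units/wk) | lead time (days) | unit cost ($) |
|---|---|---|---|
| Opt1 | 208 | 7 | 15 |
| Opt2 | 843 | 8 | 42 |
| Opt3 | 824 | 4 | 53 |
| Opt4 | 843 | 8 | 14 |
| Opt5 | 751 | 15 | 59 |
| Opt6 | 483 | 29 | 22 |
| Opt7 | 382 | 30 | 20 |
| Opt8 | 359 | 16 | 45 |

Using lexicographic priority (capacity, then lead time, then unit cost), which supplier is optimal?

First maximize capacity: best is 843, kept {Opt2, Opt4}.
Then minimize lead time: best is 8, kept {Opt2, Opt4}.
Then minimize unit cost: best is 14, kept {Opt4}.

Opt4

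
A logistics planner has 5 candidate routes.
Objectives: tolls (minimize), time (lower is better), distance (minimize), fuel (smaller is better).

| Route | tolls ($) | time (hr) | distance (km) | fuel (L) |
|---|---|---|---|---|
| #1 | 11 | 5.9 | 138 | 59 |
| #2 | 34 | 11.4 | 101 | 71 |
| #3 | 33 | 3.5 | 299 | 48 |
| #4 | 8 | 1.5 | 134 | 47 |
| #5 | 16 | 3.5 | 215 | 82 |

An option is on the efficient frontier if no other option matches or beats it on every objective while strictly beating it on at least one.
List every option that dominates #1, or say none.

#4

#4: tolls 8≤11, time 1.5≤5.9, distance 134≤138, fuel 47≤59 — dominates #1.
Others (#2, #3, #5) are each worse than #1 on at least one objective.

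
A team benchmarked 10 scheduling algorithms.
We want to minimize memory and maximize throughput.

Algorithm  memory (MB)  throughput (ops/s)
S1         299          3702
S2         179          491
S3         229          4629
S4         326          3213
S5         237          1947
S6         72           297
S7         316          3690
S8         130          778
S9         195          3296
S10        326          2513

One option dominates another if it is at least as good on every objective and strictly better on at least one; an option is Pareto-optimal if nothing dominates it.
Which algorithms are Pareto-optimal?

S3, S6, S8, S9

S1: dominated by S3 (memory 229≤299, throughput 4629≥3702).
S2: dominated by S8 (memory 130≤179, throughput 778≥491).
S3: not dominated (best throughput).
S4: dominated by S1 (memory 299≤326, throughput 3702≥3213).
S5: dominated by S3 (memory 229≤237, throughput 4629≥1947).
S6: not dominated (best memory).
S7: dominated by S1 (memory 299≤316, throughput 3702≥3690).
S8: not dominated.
S9: not dominated.
S10: dominated by S1 (memory 299≤326, throughput 3702≥2513).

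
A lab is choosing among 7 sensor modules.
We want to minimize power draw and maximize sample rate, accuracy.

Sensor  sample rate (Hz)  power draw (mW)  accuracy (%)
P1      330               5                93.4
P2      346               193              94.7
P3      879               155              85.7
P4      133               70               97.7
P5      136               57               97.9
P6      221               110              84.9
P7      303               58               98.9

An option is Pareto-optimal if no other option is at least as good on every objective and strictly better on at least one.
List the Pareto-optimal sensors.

P1: not dominated (best power draw).
P2: not dominated.
P3: not dominated (best sample rate).
P4: dominated by P5 (sample rate 136≥133, power draw 57≤70, accuracy 97.9≥97.7).
P5: not dominated.
P6: dominated by P1 (sample rate 330≥221, power draw 5≤110, accuracy 93.4≥84.9).
P7: not dominated (best accuracy).

P1, P2, P3, P5, P7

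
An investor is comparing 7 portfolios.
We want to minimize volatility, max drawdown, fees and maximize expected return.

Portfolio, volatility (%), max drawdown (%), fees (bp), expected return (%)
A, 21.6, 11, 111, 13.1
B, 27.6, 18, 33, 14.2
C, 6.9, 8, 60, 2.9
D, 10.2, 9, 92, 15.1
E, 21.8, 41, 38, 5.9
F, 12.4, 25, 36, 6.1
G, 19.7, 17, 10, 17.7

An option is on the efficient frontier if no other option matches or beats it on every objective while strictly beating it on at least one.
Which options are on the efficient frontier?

A: dominated by D (volatility 10.2≤21.6, max drawdown 9≤11, fees 92≤111, expected return 15.1≥13.1).
B: dominated by G (volatility 19.7≤27.6, max drawdown 17≤18, fees 10≤33, expected return 17.7≥14.2).
C: not dominated (best volatility).
D: not dominated.
E: dominated by F (volatility 12.4≤21.8, max drawdown 25≤41, fees 36≤38, expected return 6.1≥5.9).
F: not dominated.
G: not dominated (best fees).

C, D, F, G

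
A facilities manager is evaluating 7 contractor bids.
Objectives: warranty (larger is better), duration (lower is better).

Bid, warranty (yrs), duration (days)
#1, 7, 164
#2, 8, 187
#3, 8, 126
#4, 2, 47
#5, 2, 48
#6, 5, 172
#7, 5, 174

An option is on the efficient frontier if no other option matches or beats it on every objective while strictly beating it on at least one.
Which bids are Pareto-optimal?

#1: dominated by #3 (warranty 8≥7, duration 126≤164).
#2: dominated by #3 (warranty 8≥8, duration 126≤187).
#3: not dominated.
#4: not dominated (best duration).
#5: dominated by #4 (warranty 2≥2, duration 47≤48).
#6: dominated by #1 (warranty 7≥5, duration 164≤172).
#7: dominated by #1 (warranty 7≥5, duration 164≤174).

#3, #4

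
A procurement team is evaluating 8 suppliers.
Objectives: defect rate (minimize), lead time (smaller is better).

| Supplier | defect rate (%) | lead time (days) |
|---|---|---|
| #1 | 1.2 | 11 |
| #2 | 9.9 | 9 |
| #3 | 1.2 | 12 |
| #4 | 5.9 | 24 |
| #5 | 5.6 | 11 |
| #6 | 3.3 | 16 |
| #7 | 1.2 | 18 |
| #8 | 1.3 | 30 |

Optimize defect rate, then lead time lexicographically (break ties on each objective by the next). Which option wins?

#1

First minimize defect rate: best is 1.2, kept {#1, #3, #7}.
Then minimize lead time: best is 11, kept {#1}.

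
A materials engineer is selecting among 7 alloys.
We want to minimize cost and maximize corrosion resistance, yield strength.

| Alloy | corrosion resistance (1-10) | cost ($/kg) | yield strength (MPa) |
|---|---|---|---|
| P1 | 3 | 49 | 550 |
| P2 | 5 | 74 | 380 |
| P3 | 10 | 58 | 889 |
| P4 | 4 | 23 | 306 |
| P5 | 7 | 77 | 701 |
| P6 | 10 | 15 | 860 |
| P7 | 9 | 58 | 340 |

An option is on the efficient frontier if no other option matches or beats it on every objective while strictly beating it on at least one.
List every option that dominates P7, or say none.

P3, P6

P3: corrosion resistance 10≥9, cost 58≤58, yield strength 889≥340 — dominates P7.
P6: corrosion resistance 10≥9, cost 15≤58, yield strength 860≥340 — dominates P7.
Others (P1, P2, P4, P5) are each worse than P7 on at least one objective.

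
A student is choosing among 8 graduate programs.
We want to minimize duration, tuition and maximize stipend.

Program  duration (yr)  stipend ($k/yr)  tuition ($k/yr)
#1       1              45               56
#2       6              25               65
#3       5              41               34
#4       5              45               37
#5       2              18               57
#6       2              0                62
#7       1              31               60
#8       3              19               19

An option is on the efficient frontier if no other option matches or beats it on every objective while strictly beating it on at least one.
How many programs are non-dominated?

4

#1: not dominated.
#2: dominated by #1 (duration 1≤6, stipend 45≥25, tuition 56≤65).
#3: not dominated.
#4: not dominated.
#5: dominated by #1 (duration 1≤2, stipend 45≥18, tuition 56≤57).
#6: dominated by #1 (duration 1≤2, stipend 45≥0, tuition 56≤62).
#7: dominated by #1 (duration 1≤1, stipend 45≥31, tuition 56≤60).
#8: not dominated (best tuition).
Pareto-optimal: #1, #3, #4, #8 → 4.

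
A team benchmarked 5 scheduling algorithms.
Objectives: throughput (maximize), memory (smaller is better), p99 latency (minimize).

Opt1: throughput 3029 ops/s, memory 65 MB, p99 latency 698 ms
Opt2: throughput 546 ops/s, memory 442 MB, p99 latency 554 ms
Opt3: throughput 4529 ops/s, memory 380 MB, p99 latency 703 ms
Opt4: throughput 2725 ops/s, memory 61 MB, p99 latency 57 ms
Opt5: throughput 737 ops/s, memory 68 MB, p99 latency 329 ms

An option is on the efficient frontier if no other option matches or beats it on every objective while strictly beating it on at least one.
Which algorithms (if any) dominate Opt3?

Opt1: worse on throughput (3029 vs 4529).
Opt2: worse on throughput (546 vs 4529).
Opt4: worse on throughput (2725 vs 4529).
Opt5: worse on throughput (737 vs 4529).
No option dominates Opt3.

none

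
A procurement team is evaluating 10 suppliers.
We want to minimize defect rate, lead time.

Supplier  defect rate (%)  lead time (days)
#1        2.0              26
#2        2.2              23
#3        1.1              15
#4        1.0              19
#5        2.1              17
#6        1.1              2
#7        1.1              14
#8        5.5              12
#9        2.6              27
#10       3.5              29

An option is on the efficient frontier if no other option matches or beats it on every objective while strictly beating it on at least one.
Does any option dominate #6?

#1: worse on defect rate (2.0 vs 1.1).
#2: worse on defect rate (2.2 vs 1.1).
#3: worse on lead time (15 vs 2).
#4: worse on lead time (19 vs 2).
#5: worse on defect rate (2.1 vs 1.1).
#7: worse on lead time (14 vs 2).
#8: worse on defect rate (5.5 vs 1.1).
#9: worse on defect rate (2.6 vs 1.1).
#10: worse on defect rate (3.5 vs 1.1).
No option is at least as good as #6 on every objective and strictly better on one.

No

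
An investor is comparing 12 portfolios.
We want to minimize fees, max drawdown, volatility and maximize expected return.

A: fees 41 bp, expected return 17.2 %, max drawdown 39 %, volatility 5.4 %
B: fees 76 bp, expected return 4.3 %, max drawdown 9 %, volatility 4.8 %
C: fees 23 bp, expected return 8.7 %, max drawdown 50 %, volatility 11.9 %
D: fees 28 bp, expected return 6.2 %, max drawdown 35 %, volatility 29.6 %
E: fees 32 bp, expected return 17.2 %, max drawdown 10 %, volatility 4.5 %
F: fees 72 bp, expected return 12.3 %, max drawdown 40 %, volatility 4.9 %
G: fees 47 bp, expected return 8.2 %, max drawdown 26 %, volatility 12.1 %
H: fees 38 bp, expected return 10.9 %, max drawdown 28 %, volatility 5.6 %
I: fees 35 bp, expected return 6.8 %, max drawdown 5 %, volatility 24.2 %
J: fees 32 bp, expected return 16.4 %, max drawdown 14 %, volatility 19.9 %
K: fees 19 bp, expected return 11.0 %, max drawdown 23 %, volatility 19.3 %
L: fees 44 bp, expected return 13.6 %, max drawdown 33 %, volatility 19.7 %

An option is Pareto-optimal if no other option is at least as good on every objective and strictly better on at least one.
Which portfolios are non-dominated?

A: dominated by E (fees 32≤41, expected return 17.2≥17.2, max drawdown 10≤39, volatility 4.5≤5.4).
B: not dominated.
C: not dominated.
D: dominated by K (fees 19≤28, expected return 11.0≥6.2, max drawdown 23≤35, volatility 19.3≤29.6).
E: not dominated (best volatility).
F: dominated by E (fees 32≤72, expected return 17.2≥12.3, max drawdown 10≤40, volatility 4.5≤4.9).
G: dominated by E (fees 32≤47, expected return 17.2≥8.2, max drawdown 10≤26, volatility 4.5≤12.1).
H: dominated by E (fees 32≤38, expected return 17.2≥10.9, max drawdown 10≤28, volatility 4.5≤5.6).
I: not dominated (best max drawdown).
J: dominated by E (fees 32≤32, expected return 17.2≥16.4, max drawdown 10≤14, volatility 4.5≤19.9).
K: not dominated (best fees).
L: dominated by E (fees 32≤44, expected return 17.2≥13.6, max drawdown 10≤33, volatility 4.5≤19.7).

B, C, E, I, K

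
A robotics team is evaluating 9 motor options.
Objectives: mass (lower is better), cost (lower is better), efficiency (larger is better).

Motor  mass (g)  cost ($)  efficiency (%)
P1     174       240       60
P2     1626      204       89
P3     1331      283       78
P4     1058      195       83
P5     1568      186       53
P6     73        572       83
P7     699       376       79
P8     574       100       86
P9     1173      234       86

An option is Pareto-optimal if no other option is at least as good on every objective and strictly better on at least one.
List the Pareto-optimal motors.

P1: not dominated.
P2: not dominated (best efficiency).
P3: dominated by P4 (mass 1058≤1331, cost 195≤283, efficiency 83≥78).
P4: dominated by P8 (mass 574≤1058, cost 100≤195, efficiency 86≥83).
P5: dominated by P8 (mass 574≤1568, cost 100≤186, efficiency 86≥53).
P6: not dominated (best mass).
P7: dominated by P8 (mass 574≤699, cost 100≤376, efficiency 86≥79).
P8: not dominated (best cost).
P9: dominated by P8 (mass 574≤1173, cost 100≤234, efficiency 86≥86).

P1, P2, P6, P8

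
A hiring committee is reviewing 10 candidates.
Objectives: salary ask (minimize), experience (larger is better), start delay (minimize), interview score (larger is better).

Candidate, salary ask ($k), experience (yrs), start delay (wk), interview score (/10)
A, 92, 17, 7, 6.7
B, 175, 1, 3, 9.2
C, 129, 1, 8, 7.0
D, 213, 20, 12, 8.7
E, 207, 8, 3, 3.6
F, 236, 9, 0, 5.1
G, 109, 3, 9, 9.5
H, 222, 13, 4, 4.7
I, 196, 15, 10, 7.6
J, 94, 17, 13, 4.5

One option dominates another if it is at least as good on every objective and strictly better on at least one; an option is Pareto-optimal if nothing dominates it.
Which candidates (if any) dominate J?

A: salary ask 92≤94, experience 17≥17, start delay 7≤13, interview score 6.7≥4.5 — dominates J.
Others (B, C, D, E, F, G, H, I) are each worse than J on at least one objective.

A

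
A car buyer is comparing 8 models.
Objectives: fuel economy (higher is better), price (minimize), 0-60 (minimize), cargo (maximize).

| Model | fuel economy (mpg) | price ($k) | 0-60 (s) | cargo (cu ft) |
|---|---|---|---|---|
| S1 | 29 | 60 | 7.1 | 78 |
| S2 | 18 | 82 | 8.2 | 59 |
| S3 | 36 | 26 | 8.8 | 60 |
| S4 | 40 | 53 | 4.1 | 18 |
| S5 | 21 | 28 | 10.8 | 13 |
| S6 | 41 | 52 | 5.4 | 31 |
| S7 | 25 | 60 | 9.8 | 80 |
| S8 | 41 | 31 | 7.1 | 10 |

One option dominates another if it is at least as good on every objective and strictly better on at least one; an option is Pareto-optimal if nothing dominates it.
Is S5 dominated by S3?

Yes

S3 vs S5: fuel economy 36≥21, price 26≤28, 0-60 8.8≤10.8, cargo 60≥13 — S3 is at least as good on every objective with at least one strict improvement.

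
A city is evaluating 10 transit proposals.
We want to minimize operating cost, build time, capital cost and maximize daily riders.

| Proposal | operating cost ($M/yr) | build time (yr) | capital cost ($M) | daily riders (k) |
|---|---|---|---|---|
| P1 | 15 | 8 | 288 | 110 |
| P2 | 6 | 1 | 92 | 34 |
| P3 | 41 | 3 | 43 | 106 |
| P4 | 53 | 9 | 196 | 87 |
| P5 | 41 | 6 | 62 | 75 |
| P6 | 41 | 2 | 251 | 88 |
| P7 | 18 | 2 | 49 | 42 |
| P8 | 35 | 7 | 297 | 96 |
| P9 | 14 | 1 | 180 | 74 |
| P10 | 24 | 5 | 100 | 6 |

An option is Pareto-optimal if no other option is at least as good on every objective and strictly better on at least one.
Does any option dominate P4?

P3 vs P4: operating cost 41≤53, build time 3≤9, capital cost 43≤196, daily riders 106≥87 — P3 is at least as good on every objective and strictly better on at least one, so P3 dominates P4.

Yes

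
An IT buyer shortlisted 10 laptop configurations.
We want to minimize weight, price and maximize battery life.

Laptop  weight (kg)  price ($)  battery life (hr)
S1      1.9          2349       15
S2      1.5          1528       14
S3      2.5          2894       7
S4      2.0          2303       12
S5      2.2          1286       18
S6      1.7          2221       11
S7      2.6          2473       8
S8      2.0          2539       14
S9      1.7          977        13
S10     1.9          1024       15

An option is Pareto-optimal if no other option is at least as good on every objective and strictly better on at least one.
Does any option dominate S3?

S1 vs S3: weight 1.9≤2.5, price 2349≤2894, battery life 15≥7 — S1 is at least as good on every objective and strictly better on at least one, so S1 dominates S3.

Yes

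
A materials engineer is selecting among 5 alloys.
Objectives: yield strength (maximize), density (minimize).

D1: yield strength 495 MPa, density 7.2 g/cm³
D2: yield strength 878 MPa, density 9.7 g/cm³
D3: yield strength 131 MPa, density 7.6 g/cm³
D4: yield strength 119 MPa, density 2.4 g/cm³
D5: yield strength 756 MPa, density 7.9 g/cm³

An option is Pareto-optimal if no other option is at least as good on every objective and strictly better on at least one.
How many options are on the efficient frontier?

D1: not dominated.
D2: not dominated (best yield strength).
D3: dominated by D1 (yield strength 495≥131, density 7.2≤7.6).
D4: not dominated (best density).
D5: not dominated.
Pareto-optimal: D1, D2, D4, D5 → 4.

4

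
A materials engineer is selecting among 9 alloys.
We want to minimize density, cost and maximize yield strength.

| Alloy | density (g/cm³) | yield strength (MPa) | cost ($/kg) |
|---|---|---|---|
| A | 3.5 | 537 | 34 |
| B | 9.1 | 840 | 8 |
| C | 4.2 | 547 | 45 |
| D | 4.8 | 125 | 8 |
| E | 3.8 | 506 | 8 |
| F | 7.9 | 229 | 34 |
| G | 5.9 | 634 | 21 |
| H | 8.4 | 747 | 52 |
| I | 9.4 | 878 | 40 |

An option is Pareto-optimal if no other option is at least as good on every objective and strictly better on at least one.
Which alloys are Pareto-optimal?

A: not dominated (best density).
B: not dominated.
C: not dominated.
D: dominated by E (density 3.8≤4.8, yield strength 506≥125, cost 8≤8).
E: not dominated.
F: dominated by A (density 3.5≤7.9, yield strength 537≥229, cost 34≤34).
G: not dominated.
H: not dominated.
I: not dominated (best yield strength).

A, B, C, E, G, H, I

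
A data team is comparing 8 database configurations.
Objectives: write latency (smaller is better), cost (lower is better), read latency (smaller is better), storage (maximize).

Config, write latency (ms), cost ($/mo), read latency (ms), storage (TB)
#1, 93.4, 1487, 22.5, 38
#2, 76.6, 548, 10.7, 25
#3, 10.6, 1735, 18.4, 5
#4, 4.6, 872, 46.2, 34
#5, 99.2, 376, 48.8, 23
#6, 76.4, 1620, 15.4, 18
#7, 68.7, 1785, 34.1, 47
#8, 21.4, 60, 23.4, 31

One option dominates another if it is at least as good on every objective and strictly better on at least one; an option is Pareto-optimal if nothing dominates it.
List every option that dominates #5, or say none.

#8: write latency 21.4≤99.2, cost 60≤376, read latency 23.4≤48.8, storage 31≥23 — dominates #5.
Others (#1, #2, #3, #4, #6, #7) are each worse than #5 on at least one objective.

#8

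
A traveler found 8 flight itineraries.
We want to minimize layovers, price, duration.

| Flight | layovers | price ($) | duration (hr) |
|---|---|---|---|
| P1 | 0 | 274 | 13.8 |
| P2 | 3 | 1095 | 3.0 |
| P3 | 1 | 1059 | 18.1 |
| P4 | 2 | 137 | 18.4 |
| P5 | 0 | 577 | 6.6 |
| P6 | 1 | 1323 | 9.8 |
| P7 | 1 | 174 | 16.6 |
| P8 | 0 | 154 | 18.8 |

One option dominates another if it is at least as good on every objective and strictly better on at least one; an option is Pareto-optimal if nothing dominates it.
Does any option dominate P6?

Yes

P5 vs P6: layovers 0≤1, price 577≤1323, duration 6.6≤9.8 — P5 is at least as good on every objective and strictly better on at least one, so P5 dominates P6.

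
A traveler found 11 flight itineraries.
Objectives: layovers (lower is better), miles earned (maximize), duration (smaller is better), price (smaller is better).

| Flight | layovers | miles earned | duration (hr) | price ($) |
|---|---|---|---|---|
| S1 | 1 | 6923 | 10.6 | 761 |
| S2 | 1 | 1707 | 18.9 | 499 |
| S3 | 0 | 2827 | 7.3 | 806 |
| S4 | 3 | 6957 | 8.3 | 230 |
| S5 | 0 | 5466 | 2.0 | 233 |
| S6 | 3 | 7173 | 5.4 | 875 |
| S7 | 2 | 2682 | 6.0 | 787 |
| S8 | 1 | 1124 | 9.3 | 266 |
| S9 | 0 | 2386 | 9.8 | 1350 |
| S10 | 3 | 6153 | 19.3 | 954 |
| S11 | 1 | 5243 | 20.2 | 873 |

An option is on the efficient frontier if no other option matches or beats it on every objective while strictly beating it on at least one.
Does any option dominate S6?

No

S1: worse on miles earned (6923 vs 7173).
S2: worse on miles earned (1707 vs 7173).
S3: worse on miles earned (2827 vs 7173).
S4: worse on miles earned (6957 vs 7173).
S5: worse on miles earned (5466 vs 7173).
S7: worse on miles earned (2682 vs 7173).
S8: worse on miles earned (1124 vs 7173).
S9: worse on miles earned (2386 vs 7173).
S10: worse on miles earned (6153 vs 7173).
S11: worse on miles earned (5243 vs 7173).
No option is at least as good as S6 on every objective and strictly better on one.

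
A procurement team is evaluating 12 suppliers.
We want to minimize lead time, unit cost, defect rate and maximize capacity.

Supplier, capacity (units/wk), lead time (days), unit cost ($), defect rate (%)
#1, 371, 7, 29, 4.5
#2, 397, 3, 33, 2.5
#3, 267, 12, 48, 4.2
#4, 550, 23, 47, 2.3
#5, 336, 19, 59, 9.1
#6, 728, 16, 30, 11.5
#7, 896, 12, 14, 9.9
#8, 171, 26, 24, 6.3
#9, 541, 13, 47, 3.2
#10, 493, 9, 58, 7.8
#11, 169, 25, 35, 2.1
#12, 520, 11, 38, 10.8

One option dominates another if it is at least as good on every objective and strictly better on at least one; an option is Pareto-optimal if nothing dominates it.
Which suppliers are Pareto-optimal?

#1, #2, #4, #7, #8, #9, #10, #11, #12

#1: not dominated.
#2: not dominated (best lead time).
#3: dominated by #2 (capacity 397≥267, lead time 3≤12, unit cost 33≤48, defect rate 2.5≤4.2).
#4: not dominated.
#5: dominated by #1 (capacity 371≥336, lead time 7≤19, unit cost 29≤59, defect rate 4.5≤9.1).
#6: dominated by #7 (capacity 896≥728, lead time 12≤16, unit cost 14≤30, defect rate 9.9≤11.5).
#7: not dominated (best capacity).
#8: not dominated.
#9: not dominated.
#10: not dominated.
#11: not dominated (best defect rate).
#12: not dominated.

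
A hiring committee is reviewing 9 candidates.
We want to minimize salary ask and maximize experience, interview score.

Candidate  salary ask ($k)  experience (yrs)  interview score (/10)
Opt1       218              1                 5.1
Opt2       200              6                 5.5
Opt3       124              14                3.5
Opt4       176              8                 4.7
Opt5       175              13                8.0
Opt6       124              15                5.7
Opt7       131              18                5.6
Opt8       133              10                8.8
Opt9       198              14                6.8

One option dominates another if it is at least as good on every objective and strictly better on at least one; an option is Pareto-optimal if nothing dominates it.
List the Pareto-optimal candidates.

Opt1: dominated by Opt2 (salary ask 200≤218, experience 6≥1, interview score 5.5≥5.1).
Opt2: dominated by Opt5 (salary ask 175≤200, experience 13≥6, interview score 8.0≥5.5).
Opt3: dominated by Opt6 (salary ask 124≤124, experience 15≥14, interview score 5.7≥3.5).
Opt4: dominated by Opt5 (salary ask 175≤176, experience 13≥8, interview score 8.0≥4.7).
Opt5: not dominated.
Opt6: not dominated.
Opt7: not dominated (best experience).
Opt8: not dominated (best interview score).
Opt9: not dominated.

Opt5, Opt6, Opt7, Opt8, Opt9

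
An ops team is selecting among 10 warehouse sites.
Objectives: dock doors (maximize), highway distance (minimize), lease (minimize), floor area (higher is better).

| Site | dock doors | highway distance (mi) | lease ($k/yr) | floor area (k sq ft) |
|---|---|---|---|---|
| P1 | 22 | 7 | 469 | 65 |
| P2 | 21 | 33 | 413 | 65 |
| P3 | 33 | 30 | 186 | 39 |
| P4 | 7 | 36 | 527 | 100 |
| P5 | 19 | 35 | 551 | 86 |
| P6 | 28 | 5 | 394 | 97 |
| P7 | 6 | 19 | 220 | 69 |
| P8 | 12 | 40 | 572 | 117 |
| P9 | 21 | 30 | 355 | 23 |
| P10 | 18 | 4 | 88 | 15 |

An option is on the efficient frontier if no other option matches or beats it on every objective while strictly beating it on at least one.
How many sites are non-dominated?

6

P1: dominated by P6 (dock doors 28≥22, highway distance 5≤7, lease 394≤469, floor area 97≥65).
P2: dominated by P6 (dock doors 28≥21, highway distance 5≤33, lease 394≤413, floor area 97≥65).
P3: not dominated (best dock doors).
P4: not dominated.
P5: dominated by P6 (dock doors 28≥19, highway distance 5≤35, lease 394≤551, floor area 97≥86).
P6: not dominated.
P7: not dominated.
P8: not dominated (best floor area).
P9: dominated by P3 (dock doors 33≥21, highway distance 30≤30, lease 186≤355, floor area 39≥23).
P10: not dominated (best highway distance).
Pareto-optimal: P3, P4, P6, P7, P8, P10 → 6.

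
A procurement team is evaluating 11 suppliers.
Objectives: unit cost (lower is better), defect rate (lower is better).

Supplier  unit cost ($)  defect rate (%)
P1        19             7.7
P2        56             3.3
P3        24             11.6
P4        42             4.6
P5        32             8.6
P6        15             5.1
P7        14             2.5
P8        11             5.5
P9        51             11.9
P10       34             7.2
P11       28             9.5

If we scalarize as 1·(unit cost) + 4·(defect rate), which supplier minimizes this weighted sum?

P7

P1: 1·19 + 4·7.7 = 49.8
P2: 1·56 + 4·3.3 = 69.2
P3: 1·24 + 4·11.6 = 70.4
P4: 1·42 + 4·4.6 = 60.4
P5: 1·32 + 4·8.6 = 66.4
P6: 1·15 + 4·5.1 = 35.4
P7: 1·14 + 4·2.5 = 24.0
P8: 1·11 + 4·5.5 = 33.0
P9: 1·51 + 4·11.9 = 98.6
P10: 1·34 + 4·7.2 = 62.8
P11: 1·28 + 4·9.5 = 66.0
Lowest: P7 at 24.0.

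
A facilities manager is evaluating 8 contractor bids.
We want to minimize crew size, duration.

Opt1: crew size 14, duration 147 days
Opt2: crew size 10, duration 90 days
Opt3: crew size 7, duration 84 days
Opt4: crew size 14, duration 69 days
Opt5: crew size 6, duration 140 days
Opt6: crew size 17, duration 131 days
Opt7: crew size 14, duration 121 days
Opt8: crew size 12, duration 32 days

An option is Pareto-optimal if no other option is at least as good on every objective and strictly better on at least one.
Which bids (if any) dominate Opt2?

Opt3: crew size 7≤10, duration 84≤90 — dominates Opt2.
Others (Opt1, Opt4, Opt5, Opt6, Opt7, Opt8) are each worse than Opt2 on at least one objective.

Opt3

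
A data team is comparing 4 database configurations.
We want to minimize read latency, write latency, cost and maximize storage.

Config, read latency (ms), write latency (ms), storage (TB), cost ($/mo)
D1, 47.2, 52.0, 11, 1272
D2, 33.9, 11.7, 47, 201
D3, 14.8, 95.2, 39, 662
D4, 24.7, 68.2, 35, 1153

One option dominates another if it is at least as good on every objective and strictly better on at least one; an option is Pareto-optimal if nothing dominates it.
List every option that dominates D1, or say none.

D2

D2: read latency 33.9≤47.2, write latency 11.7≤52.0, storage 47≥11, cost 201≤1272 — dominates D1.
Others (D3, D4) are each worse than D1 on at least one objective.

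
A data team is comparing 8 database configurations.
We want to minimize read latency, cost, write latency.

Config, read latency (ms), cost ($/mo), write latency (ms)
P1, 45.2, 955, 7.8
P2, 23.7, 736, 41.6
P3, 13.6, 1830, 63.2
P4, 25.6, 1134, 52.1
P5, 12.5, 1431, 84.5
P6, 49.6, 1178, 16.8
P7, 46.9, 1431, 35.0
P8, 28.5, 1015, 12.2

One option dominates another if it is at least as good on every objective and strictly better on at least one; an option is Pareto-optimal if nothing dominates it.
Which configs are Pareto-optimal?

P1: not dominated (best write latency).
P2: not dominated (best cost).
P3: not dominated.
P4: dominated by P2 (read latency 23.7≤25.6, cost 736≤1134, write latency 41.6≤52.1).
P5: not dominated (best read latency).
P6: dominated by P1 (read latency 45.2≤49.6, cost 955≤1178, write latency 7.8≤16.8).
P7: dominated by P1 (read latency 45.2≤46.9, cost 955≤1431, write latency 7.8≤35.0).
P8: not dominated.

P1, P2, P3, P5, P8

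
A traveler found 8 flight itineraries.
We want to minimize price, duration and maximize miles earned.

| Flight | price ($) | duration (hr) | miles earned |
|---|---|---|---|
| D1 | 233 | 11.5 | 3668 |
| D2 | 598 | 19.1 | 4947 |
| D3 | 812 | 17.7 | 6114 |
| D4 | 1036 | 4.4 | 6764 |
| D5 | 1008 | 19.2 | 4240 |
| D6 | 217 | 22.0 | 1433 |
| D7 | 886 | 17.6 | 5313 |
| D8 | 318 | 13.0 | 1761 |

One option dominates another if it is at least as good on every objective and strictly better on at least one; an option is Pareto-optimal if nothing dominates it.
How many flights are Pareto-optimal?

D1: not dominated.
D2: not dominated.
D3: not dominated.
D4: not dominated (best duration).
D5: dominated by D2 (price 598≤1008, duration 19.1≤19.2, miles earned 4947≥4240).
D6: not dominated (best price).
D7: not dominated.
D8: dominated by D1 (price 233≤318, duration 11.5≤13.0, miles earned 3668≥1761).
Pareto-optimal: D1, D2, D3, D4, D6, D7 → 6.

6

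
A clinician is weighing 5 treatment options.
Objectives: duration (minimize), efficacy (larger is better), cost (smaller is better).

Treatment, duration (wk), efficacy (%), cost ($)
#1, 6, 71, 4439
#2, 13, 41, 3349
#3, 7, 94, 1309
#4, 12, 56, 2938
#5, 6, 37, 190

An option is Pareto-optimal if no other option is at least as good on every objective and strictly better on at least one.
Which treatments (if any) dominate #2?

#3: duration 7≤13, efficacy 94≥41, cost 1309≤3349 — dominates #2.
#4: duration 12≤13, efficacy 56≥41, cost 2938≤3349 — dominates #2.
Others (#1, #5) are each worse than #2 on at least one objective.

#3, #4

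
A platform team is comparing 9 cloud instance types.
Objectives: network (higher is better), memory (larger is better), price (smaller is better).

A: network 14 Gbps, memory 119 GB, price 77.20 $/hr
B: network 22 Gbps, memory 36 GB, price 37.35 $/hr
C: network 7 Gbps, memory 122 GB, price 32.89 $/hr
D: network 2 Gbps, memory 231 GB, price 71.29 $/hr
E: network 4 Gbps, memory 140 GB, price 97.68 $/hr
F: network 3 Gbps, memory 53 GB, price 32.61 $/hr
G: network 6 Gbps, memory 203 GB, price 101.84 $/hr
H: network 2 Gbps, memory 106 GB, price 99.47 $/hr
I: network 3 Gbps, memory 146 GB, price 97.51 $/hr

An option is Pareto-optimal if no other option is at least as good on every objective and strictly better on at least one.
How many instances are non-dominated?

A: not dominated.
B: not dominated (best network).
C: not dominated.
D: not dominated (best memory).
E: not dominated.
F: not dominated (best price).
G: not dominated.
H: dominated by A (network 14≥2, memory 119≥106, price 77.20≤99.47).
I: not dominated.
Pareto-optimal: A, B, C, D, E, F, G, I → 8.

8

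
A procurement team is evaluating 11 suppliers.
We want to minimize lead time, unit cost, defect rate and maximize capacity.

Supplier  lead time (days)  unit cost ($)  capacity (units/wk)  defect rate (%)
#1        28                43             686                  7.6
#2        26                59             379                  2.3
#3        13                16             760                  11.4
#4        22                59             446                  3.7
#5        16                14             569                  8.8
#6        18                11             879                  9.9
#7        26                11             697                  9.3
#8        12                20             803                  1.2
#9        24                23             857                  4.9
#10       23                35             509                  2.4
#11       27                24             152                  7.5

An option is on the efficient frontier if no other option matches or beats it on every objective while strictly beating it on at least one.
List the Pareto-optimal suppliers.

#3, #5, #6, #7, #8, #9

#1: dominated by #8 (lead time 12≤28, unit cost 20≤43, capacity 803≥686, defect rate 1.2≤7.6).
#2: dominated by #8 (lead time 12≤26, unit cost 20≤59, capacity 803≥379, defect rate 1.2≤2.3).
#3: not dominated.
#4: dominated by #8 (lead time 12≤22, unit cost 20≤59, capacity 803≥446, defect rate 1.2≤3.7).
#5: not dominated.
#6: not dominated (best capacity).
#7: not dominated.
#8: not dominated (best lead time).
#9: not dominated.
#10: dominated by #8 (lead time 12≤23, unit cost 20≤35, capacity 803≥509, defect rate 1.2≤2.4).
#11: dominated by #8 (lead time 12≤27, unit cost 20≤24, capacity 803≥152, defect rate 1.2≤7.5).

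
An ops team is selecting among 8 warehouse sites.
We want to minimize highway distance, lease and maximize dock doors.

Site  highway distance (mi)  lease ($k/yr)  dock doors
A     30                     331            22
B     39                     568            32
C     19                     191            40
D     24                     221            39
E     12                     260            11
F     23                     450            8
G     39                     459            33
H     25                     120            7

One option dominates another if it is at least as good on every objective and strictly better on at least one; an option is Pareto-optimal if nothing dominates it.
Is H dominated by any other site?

A: worse on highway distance (30 vs 25).
B: worse on highway distance (39 vs 25).
C: worse on lease (191 vs 120).
D: worse on lease (221 vs 120).
E: worse on lease (260 vs 120).
F: worse on lease (450 vs 120).
G: worse on highway distance (39 vs 25).
No option is at least as good as H on every objective and strictly better on one.

No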